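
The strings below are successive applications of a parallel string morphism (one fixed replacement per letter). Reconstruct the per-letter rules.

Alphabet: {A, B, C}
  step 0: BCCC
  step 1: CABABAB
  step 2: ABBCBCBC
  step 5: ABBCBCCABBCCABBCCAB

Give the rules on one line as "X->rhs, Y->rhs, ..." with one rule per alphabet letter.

A->B, B->C, C->AB

  step 1 ⇒ step 2: CABABAB ⇒ AB·B·C·B·C·B·C
    A ↦ B
    B ↦ C
    C ↦ AB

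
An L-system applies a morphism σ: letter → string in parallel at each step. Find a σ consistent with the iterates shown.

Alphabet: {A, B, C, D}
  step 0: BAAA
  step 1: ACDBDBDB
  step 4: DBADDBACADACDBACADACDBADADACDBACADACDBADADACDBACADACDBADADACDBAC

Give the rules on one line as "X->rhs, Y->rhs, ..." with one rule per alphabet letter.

  step 0 ⇒ step 1: BAAA ⇒ AC·DB·DB·DB
    A ↦ DB
    B ↦ AC
    C ↦ AC  (constrained at step 1)
    D ↦ AD  (constrained at step 1)

A->DB, B->AC, C->AC, D->AD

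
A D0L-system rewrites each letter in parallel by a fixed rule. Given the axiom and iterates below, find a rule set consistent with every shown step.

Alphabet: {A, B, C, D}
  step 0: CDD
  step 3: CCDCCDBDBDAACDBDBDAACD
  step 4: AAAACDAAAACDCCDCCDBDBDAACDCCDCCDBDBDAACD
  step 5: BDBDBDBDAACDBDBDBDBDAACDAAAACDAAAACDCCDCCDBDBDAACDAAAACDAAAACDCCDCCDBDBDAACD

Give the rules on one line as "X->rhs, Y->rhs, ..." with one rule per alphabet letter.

A->BD, B->C, C->AA, D->CD

  step 4 ⇒ step 5: AAAACDAAAACDCCDCCDBDBDAACDCCDCCDBDBDAACD ⇒ BD·BD·BD·BD·AA·CD·BD·BD·BD·BD·AA·CD·AA·AA·CD·AA·AA·CD·C·CD·C·CD·BD·BD·AA·CD·AA·AA·CD·AA·AA·CD·C·CD·C·CD·BD·BD·AA·CD
    A ↦ BD
    B ↦ C
    C ↦ AA
    D ↦ CD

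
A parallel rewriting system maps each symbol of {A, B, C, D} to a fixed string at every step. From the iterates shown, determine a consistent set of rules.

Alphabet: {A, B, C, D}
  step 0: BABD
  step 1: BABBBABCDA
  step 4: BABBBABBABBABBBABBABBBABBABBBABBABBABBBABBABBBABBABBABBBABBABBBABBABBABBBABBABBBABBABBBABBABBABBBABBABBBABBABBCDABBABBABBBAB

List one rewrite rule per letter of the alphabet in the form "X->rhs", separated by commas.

A->B, B->BAB, C->B, D->CDA

  step 0 ⇒ step 1: BABD ⇒ BAB·B·BAB·CDA
    A ↦ B
    B ↦ BAB
    D ↦ CDA
    C ↦ B  (constrained at step 1)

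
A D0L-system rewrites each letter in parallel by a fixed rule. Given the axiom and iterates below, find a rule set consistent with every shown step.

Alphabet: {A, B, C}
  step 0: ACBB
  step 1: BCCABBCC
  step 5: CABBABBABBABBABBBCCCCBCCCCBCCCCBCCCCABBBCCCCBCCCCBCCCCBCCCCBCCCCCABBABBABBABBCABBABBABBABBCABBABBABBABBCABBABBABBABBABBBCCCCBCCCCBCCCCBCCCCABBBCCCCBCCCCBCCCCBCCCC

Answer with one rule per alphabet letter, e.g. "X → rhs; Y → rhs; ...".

  step 0 ⇒ step 1: ACBB ⇒ BCC·ABB·C·C
    A ↦ BCC
    B ↦ C
    C ↦ ABB

A->BCC, B->C, C->ABB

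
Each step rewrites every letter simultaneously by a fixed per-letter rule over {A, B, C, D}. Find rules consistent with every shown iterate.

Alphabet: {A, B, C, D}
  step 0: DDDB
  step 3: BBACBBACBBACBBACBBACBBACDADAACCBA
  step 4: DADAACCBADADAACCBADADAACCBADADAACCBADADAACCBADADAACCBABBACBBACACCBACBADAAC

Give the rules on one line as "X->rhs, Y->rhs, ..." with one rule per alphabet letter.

A->AC, B->DA, C->CBA, D->BB

  step 3 ⇒ step 4: BBACBBACBBACBBACBBACBBACDADAACCBA ⇒ DA·DA·AC·CBA·DA·DA·AC·CBA·DA·DA·AC·CBA·DA·DA·AC·CBA·DA·DA·AC·CBA·DA·DA·AC·CBA·BB·AC·BB·AC·AC·CBA·CBA·DA·AC
    A ↦ AC
    B ↦ DA
    C ↦ CBA
    D ↦ BB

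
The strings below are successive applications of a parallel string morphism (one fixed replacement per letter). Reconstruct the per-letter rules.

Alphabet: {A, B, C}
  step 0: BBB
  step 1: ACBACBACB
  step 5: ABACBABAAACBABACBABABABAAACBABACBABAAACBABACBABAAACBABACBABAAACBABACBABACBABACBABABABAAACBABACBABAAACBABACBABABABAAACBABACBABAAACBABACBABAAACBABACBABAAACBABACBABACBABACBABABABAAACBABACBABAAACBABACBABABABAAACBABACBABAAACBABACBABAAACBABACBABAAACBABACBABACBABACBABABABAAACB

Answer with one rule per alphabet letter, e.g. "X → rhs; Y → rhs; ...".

A->AB, B->ACB, C->AA

  step 0 ⇒ step 1: BBB ⇒ ACB·ACB·ACB
    B ↦ ACB
    A ↦ AB  (constrained at step 1)
    C ↦ AA  (constrained at step 1)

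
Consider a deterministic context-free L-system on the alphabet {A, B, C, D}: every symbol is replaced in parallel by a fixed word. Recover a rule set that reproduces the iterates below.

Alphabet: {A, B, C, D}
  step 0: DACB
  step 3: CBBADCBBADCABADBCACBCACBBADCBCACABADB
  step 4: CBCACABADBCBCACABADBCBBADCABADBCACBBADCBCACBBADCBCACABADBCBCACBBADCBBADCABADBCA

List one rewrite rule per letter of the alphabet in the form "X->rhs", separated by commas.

A->BAD, B->CA, C->CB, D->B

  step 3 ⇒ step 4: CBBADCBBADCABADBCACBCACBBADCBCACABADB ⇒ CB·CA·CA·BAD·B·CB·CA·CA·BAD·B·CB·BAD·CA·BAD·B·CA·CB·BAD·CB·CA·CB·BAD·CB·CA·CA·BAD·B·CB·CA·CB·BAD·CB·BAD·CA·BAD·B·CA
    A ↦ BAD
    B ↦ CA
    C ↦ CB
    D ↦ B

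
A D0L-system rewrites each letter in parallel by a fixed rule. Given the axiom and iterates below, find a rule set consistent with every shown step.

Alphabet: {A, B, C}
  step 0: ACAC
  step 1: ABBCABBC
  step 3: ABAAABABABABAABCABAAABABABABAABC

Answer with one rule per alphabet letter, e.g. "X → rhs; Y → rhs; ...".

  step 0 ⇒ step 1: ACAC ⇒ AB·BC·AB·BC
    A ↦ AB
    C ↦ BC
    B ↦ AA  (constrained at step 1)

A->AB, B->AA, C->BC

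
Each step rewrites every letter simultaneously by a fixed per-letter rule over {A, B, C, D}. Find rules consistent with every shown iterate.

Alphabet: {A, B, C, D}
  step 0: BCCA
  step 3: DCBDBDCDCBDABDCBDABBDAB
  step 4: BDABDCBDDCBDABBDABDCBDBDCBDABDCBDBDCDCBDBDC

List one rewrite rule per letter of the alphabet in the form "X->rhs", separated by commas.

A->B, B->DC, C->AB, D->BD

  step 3 ⇒ step 4: DCBDBDCDCBDABDCBDABBDAB ⇒ BD·AB·DC·BD·DC·BD·AB·BD·AB·DC·BD·B·DC·BD·AB·DC·BD·B·DC·DC·BD·B·DC
    A ↦ B
    B ↦ DC
    C ↦ AB
    D ↦ BD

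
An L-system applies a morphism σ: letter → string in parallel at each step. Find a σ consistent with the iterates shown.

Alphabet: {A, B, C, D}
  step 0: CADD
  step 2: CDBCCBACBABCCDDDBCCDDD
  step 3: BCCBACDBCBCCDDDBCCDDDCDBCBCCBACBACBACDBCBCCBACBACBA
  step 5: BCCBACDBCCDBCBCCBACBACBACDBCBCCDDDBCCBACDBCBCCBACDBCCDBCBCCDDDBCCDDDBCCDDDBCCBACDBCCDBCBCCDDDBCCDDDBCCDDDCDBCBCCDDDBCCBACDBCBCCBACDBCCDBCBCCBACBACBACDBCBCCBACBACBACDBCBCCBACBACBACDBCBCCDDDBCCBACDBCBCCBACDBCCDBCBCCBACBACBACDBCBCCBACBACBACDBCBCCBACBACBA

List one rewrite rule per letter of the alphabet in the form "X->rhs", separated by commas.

  step 2 ⇒ step 3: CDBCCBACBABCCDDDBCCDDD ⇒ BC·CBA·CD·BC·BC·CD·DD·BC·CD·DD·CD·BC·BC·CBA·CBA·CBA·CD·BC·BC·CBA·CBA·CBA
    A ↦ DD
    B ↦ CD
    C ↦ BC
    D ↦ CBA

A->DD, B->CD, C->BC, D->CBA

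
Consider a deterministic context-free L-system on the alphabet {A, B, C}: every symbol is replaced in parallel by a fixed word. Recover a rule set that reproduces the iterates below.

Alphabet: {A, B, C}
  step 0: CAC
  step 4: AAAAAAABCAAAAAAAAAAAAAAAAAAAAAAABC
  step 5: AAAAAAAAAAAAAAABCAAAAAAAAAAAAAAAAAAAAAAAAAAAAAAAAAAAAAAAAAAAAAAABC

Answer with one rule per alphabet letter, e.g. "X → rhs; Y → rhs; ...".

  step 4 ⇒ step 5: AAAAAAABCAAAAAAAAAAAAAAAAAAAAAAABC ⇒ AA·AA·AA·AA·AA·AA·AA·A·BC·AA·AA·AA·AA·AA·AA·AA·AA·AA·AA·AA·AA·AA·AA·AA·AA·AA·AA·AA·AA·AA·AA·AA·A·BC
    A ↦ AA
    B ↦ A
    C ↦ BC

A->AA, B->A, C->BC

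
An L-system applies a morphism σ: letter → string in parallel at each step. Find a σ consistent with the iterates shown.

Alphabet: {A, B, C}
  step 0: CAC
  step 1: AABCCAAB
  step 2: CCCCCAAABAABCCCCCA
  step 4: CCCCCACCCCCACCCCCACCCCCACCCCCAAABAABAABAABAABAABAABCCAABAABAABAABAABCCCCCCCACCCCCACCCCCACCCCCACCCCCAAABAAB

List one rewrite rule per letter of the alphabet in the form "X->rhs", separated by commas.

A->CC, B->CA, C->AAB

  step 1 ⇒ step 2: AABCCAAB ⇒ CC·CC·CA·AAB·AAB·CC·CC·CA
    A ↦ CC
    B ↦ CA
    C ↦ AAB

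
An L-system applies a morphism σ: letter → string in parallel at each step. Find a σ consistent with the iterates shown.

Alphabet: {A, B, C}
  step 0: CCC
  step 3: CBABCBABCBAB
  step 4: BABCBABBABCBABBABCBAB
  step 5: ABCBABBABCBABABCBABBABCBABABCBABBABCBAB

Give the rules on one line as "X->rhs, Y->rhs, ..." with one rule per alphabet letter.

A->CB, B->AB, C->B

  step 4 ⇒ step 5: BABCBABBABCBABBABCBAB ⇒ AB·CB·AB·B·AB·CB·AB·AB·CB·AB·B·AB·CB·AB·AB·CB·AB·B·AB·CB·AB
    A ↦ CB
    B ↦ AB
    C ↦ B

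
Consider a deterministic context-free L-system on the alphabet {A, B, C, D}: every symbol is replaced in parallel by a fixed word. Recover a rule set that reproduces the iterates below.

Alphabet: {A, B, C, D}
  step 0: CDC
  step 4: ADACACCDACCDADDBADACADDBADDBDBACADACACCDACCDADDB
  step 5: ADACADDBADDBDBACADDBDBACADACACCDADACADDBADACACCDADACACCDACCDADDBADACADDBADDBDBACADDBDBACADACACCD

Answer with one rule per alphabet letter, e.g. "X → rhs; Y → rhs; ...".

  step 4 ⇒ step 5: ADACACCDACCDADDBADACADDBADDBDBACADACACCDACCDADDB ⇒ AD·AC·AD·DB·AD·DB·DB·AC·AD·DB·DB·AC·AD·AC·AC·CD·AD·AC·AD·DB·AD·AC·AC·CD·AD·AC·AC·CD·AC·CD·AD·DB·AD·AC·AD·DB·AD·DB·DB·AC·AD·DB·DB·AC·AD·AC·AC·CD
    A ↦ AD
    B ↦ CD
    C ↦ DB
    D ↦ AC

A->AD, B->CD, C->DB, D->AC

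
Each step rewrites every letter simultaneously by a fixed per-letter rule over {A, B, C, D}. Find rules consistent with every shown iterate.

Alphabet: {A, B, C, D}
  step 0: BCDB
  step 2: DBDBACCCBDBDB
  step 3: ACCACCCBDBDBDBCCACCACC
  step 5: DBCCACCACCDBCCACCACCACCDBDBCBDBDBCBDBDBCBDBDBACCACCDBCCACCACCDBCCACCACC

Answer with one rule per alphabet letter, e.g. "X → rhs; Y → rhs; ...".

A->CB, B->CC, C->DB, D->A

  step 2 ⇒ step 3: DBDBACCCBDBDB ⇒ A·CC·A·CC·CB·DB·DB·DB·CC·A·CC·A·CC
    A ↦ CB
    B ↦ CC
    C ↦ DB
    D ↦ A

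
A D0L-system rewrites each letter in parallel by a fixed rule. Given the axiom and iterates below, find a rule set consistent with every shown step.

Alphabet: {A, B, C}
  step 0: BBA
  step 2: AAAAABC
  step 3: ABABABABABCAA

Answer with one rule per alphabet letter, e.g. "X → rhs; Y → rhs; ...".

A->AB, B->C, C->AA

  step 2 ⇒ step 3: AAAAABC ⇒ AB·AB·AB·AB·AB·C·AA
    A ↦ AB
    B ↦ C
    C ↦ AA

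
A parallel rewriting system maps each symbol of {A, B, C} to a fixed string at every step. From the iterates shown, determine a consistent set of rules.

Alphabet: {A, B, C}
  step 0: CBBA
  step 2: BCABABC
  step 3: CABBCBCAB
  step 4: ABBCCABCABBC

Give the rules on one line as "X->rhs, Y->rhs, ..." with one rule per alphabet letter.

  step 3 ⇒ step 4: CABBCBCAB ⇒ AB·B·C·C·AB·C·AB·B·C
    A ↦ B
    B ↦ C
    C ↦ AB

A->B, B->C, C->AB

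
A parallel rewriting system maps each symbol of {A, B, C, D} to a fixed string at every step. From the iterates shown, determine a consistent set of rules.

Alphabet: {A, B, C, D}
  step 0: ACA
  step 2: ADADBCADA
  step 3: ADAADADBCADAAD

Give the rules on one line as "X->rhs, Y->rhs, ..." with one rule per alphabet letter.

  step 2 ⇒ step 3: ADADBCADA ⇒ AD·A·AD·A·D·BC·AD·A·AD
    A ↦ AD
    B ↦ D
    C ↦ BC
    D ↦ A

A->AD, B->D, C->BC, D->A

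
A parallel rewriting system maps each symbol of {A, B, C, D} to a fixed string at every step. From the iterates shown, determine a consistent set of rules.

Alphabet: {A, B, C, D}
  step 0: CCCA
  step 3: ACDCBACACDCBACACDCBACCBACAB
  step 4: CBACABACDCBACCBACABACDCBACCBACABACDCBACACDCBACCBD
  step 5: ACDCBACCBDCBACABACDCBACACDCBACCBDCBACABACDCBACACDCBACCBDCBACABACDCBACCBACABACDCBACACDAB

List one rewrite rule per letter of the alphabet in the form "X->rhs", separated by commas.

  step 4 ⇒ step 5: CBACABACDCBACCBACABACDCBACCBACABACDCBACACDCBACCBD ⇒ AC·D·CB·AC·CB·D·CB·AC·AB·AC·D·CB·AC·AC·D·CB·AC·CB·D·CB·AC·AB·AC·D·CB·AC·AC·D·CB·AC·CB·D·CB·AC·AB·AC·D·CB·AC·CB·AC·AB·AC·D·CB·AC·AC·D·AB
    A ↦ CB
    B ↦ D
    C ↦ AC
    D ↦ AB

A->CB, B->D, C->AC, D->AB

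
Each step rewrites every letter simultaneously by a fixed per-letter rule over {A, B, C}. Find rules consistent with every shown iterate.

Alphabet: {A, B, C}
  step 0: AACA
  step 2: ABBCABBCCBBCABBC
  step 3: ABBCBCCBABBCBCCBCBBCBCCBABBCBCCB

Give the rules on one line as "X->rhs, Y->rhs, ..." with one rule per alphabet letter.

  step 2 ⇒ step 3: ABBCABBCCBBCABBC ⇒ AB·BC·BC·CB·AB·BC·BC·CB·CB·BC·BC·CB·AB·BC·BC·CB
    A ↦ AB
    B ↦ BC
    C ↦ CB

A->AB, B->BC, C->CB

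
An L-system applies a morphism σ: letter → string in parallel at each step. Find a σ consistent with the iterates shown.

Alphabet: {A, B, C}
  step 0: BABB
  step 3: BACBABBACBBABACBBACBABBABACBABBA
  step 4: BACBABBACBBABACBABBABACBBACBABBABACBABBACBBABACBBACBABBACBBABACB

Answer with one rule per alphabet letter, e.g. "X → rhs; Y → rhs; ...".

  step 3 ⇒ step 4: BACBABBACBBABACBBACBABBABACBABBA ⇒ BA·CB·AB·BA·CB·BA·BA·CB·AB·BA·BA·CB·BA·CB·AB·BA·BA·CB·AB·BA·CB·BA·BA·CB·BA·CB·AB·BA·CB·BA·BA·CB
    A ↦ CB
    B ↦ BA
    C ↦ AB

A->CB, B->BA, C->AB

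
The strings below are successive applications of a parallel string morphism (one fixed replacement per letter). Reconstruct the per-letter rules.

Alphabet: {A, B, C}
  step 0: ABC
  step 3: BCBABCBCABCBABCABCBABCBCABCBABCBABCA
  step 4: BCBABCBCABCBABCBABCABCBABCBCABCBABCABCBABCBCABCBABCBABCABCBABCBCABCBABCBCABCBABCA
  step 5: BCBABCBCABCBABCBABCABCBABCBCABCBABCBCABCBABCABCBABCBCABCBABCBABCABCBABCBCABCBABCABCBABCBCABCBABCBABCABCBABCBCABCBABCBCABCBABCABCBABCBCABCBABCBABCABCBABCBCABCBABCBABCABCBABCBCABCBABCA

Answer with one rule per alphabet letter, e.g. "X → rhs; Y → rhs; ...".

A->BCA, B->BC, C->BA

  step 4 ⇒ step 5: BCBABCBCABCBABCBABCABCBABCBCABCBABCABCBABCBCABCBABCBABCABCBABCBCABCBABCBCABCBABCA ⇒ BC·BA·BC·BCA·BC·BA·BC·BA·BCA·BC·BA·BC·BCA·BC·BA·BC·BCA·BC·BA·BCA·BC·BA·BC·BCA·BC·BA·BC·BA·BCA·BC·BA·BC·BCA·BC·BA·BCA·BC·BA·BC·BCA·BC·BA·BC·BA·BCA·BC·BA·BC·BCA·BC·BA·BC·BCA·BC·BA·BCA·BC·BA·BC·BCA·BC·BA·BC·BA·BCA·BC·BA·BC·BCA·BC·BA·BC·BA·BCA·BC·BA·BC·BCA·BC·BA·BCA
    A ↦ BCA
    B ↦ BC
    C ↦ BA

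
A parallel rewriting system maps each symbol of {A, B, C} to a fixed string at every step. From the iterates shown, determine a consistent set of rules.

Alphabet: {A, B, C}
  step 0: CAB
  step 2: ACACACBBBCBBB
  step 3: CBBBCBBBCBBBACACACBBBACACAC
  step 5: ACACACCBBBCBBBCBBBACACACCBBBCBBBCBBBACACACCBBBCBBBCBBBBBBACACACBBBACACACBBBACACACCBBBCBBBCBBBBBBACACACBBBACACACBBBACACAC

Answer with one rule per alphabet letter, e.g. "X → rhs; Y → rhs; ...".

A->C, B->AC, C->BBB

  step 2 ⇒ step 3: ACACACBBBCBBB ⇒ C·BBB·C·BBB·C·BBB·AC·AC·AC·BBB·AC·AC·AC
    A ↦ C
    B ↦ AC
    C ↦ BBB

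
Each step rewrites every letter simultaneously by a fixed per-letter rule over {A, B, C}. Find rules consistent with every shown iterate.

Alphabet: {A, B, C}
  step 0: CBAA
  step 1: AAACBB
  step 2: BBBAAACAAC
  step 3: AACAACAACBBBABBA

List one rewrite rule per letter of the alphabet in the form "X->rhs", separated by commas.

A->B, B->AAC, C->A

  step 2 ⇒ step 3: BBBAAACAAC ⇒ AAC·AAC·AAC·B·B·B·A·B·B·A
    A ↦ B
    B ↦ AAC
    C ↦ A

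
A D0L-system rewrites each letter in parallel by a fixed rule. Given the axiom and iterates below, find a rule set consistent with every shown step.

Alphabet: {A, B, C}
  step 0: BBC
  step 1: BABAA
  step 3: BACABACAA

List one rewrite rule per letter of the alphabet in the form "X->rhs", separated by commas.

  step 0 ⇒ step 1: BBC ⇒ BA·BA·A
    B ↦ BA
    C ↦ A
    A ↦ C  (constrained at step 1)

A->C, B->BA, C->A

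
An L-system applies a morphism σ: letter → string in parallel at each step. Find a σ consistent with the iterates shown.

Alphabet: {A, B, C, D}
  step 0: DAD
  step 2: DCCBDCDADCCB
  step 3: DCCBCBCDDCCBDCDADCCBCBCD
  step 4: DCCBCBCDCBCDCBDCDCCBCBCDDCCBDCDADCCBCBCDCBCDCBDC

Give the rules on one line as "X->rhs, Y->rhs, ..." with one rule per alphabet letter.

A->DA, B->CD, C->CB, D->DC

  step 3 ⇒ step 4: DCCBCBCDDCCBDCDADCCBCBCD ⇒ DC·CB·CB·CD·CB·CD·CB·DC·DC·CB·CB·CD·DC·CB·DC·DA·DC·CB·CB·CD·CB·CD·CB·DC
    A ↦ DA
    B ↦ CD
    C ↦ CB
    D ↦ DC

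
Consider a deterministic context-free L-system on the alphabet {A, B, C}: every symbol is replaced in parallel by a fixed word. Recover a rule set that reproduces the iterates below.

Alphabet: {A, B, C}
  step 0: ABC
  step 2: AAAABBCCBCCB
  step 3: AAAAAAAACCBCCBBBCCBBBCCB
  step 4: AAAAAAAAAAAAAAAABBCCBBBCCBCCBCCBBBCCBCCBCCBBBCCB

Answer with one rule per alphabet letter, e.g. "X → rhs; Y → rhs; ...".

A->AA, B->CCB, C->B

  step 3 ⇒ step 4: AAAAAAAACCBCCBBBCCBBBCCB ⇒ AA·AA·AA·AA·AA·AA·AA·AA·B·B·CCB·B·B·CCB·CCB·CCB·B·B·CCB·CCB·CCB·B·B·CCB
    A ↦ AA
    B ↦ CCB
    C ↦ B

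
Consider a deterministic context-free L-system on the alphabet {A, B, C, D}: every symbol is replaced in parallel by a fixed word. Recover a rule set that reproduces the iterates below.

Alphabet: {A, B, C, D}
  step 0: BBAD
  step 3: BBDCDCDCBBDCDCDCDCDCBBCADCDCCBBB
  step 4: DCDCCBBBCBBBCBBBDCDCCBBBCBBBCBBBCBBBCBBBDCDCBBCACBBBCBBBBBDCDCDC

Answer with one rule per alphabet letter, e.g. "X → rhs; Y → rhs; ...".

  step 3 ⇒ step 4: BBDCDCDCBBDCDCDCDCDCBBCADCDCCBBB ⇒ DC·DC·CB·BB·CB·BB·CB·BB·DC·DC·CB·BB·CB·BB·CB·BB·CB·BB·CB·BB·DC·DC·BB·CA·CB·BB·CB·BB·BB·DC·DC·DC
    A ↦ CA
    B ↦ DC
    C ↦ BB
    D ↦ CB

A->CA, B->DC, C->BB, D->CB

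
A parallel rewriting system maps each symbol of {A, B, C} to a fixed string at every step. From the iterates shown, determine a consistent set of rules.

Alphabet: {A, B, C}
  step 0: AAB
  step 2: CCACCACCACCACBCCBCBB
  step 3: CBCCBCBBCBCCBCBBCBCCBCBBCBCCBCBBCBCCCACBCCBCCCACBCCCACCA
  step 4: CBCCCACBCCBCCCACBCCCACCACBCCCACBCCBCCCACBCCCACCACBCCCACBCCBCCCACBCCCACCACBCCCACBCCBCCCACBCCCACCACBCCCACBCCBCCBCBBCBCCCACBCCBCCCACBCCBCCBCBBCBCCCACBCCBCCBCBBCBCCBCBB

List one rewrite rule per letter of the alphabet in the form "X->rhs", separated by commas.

  step 3 ⇒ step 4: CBCCBCBBCBCCBCBBCBCCBCBBCBCCBCBBCBCCCACBCCBCCCACBCCCACCA ⇒ CBC·CCA·CBC·CBC·CCA·CBC·CCA·CCA·CBC·CCA·CBC·CBC·CCA·CBC·CCA·CCA·CBC·CCA·CBC·CBC·CCA·CBC·CCA·CCA·CBC·CCA·CBC·CBC·CCA·CBC·CCA·CCA·CBC·CCA·CBC·CBC·CBC·BB·CBC·CCA·CBC·CBC·CCA·CBC·CBC·CBC·BB·CBC·CCA·CBC·CBC·CBC·BB·CBC·CBC·BB
    A ↦ BB
    B ↦ CCA
    C ↦ CBC

A->BB, B->CCA, C->CBC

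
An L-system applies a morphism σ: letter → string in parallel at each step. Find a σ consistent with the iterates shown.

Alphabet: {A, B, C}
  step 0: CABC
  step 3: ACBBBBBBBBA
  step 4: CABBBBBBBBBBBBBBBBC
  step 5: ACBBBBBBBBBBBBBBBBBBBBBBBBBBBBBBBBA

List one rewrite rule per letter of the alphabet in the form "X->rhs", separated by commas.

A->C, B->BB, C->A

  step 4 ⇒ step 5: CABBBBBBBBBBBBBBBBC ⇒ A·C·BB·BB·BB·BB·BB·BB·BB·BB·BB·BB·BB·BB·BB·BB·BB·BB·A
    A ↦ C
    B ↦ BB
    C ↦ A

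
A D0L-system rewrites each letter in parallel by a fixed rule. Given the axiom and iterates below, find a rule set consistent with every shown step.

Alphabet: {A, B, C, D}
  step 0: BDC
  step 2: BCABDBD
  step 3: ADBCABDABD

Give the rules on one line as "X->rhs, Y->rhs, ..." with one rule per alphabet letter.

  step 2 ⇒ step 3: BCABDBD ⇒ A·D·BC·A·BD·A·BD
    A ↦ BC
    B ↦ A
    C ↦ D
    D ↦ BD

A->BC, B->A, C->D, D->BD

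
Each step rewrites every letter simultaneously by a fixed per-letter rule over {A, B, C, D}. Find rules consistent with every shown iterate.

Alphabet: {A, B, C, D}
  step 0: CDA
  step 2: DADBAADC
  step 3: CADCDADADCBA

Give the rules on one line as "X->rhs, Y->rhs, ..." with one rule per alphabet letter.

A->AD, B->D, C->BA, D->C

  step 2 ⇒ step 3: DADBAADC ⇒ C·AD·C·D·AD·AD·C·BA
    A ↦ AD
    B ↦ D
    C ↦ BA
    D ↦ C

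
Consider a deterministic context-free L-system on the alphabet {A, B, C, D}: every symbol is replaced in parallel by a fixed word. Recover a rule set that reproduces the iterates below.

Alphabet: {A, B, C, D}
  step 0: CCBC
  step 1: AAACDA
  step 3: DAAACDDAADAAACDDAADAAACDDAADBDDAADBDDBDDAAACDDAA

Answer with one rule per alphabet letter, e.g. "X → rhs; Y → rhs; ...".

  step 0 ⇒ step 1: CCBC ⇒ A·A·ACD·A
    B ↦ ACD
    C ↦ A
    A ↦ DBD  (constrained at step 1)
    D ↦ DAA  (constrained at step 1)

A->DBD, B->ACD, C->A, D->DAA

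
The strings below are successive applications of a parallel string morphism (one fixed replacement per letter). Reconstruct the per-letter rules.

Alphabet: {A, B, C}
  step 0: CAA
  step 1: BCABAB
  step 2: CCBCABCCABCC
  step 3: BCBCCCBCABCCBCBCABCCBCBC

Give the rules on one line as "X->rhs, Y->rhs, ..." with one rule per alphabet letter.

  step 2 ⇒ step 3: CCBCABCCABCC ⇒ BC·BC·CC·BC·AB·CC·BC·BC·AB·CC·BC·BC
    A ↦ AB
    B ↦ CC
    C ↦ BC

A->AB, B->CC, C->BC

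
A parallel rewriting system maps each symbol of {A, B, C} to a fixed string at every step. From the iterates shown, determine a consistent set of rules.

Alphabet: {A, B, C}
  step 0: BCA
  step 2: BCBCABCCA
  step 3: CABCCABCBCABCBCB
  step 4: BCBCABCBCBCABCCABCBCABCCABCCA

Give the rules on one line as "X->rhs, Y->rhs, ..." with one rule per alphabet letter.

  step 3 ⇒ step 4: CABCCABCBCABCBCB ⇒ BC·B·CA·BC·BC·B·CA·BC·CA·BC·B·CA·BC·CA·BC·CA
    A ↦ B
    B ↦ CA
    C ↦ BC

A->B, B->CA, C->BC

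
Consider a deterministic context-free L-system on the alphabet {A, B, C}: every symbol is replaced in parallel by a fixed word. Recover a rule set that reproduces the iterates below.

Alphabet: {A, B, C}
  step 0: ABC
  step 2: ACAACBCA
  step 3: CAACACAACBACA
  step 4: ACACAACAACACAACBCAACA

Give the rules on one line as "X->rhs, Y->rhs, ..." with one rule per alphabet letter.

  step 3 ⇒ step 4: CAACACAACBACA ⇒ A·CA·CA·A·CA·A·CA·CA·A·CB·CA·A·CA
    A ↦ CA
    B ↦ CB
    C ↦ A

A->CA, B->CB, C->A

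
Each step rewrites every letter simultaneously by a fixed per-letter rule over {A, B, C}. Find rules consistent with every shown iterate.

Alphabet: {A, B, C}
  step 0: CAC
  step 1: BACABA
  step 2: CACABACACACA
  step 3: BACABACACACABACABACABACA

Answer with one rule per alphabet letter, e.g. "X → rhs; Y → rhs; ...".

A->CA, B->CA, C->BA

  step 2 ⇒ step 3: CACABACACACA ⇒ BA·CA·BA·CA·CA·CA·BA·CA·BA·CA·BA·CA
    A ↦ CA
    B ↦ CA
    C ↦ BA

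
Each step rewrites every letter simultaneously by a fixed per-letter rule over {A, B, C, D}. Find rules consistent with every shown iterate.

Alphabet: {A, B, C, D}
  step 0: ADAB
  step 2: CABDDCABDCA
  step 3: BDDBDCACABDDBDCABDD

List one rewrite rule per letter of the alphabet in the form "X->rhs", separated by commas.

A->D, B->BD, C->BD, D->CA

  step 2 ⇒ step 3: CABDDCABDCA ⇒ BD·D·BD·CA·CA·BD·D·BD·CA·BD·D
    A ↦ D
    B ↦ BD
    C ↦ BD
    D ↦ CA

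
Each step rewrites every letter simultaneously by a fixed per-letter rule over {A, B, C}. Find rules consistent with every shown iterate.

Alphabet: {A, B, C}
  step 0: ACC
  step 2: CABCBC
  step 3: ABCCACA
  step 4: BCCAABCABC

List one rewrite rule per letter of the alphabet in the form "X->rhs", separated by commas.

A->BC, B->C, C->A

  step 3 ⇒ step 4: ABCCACA ⇒ BC·C·A·A·BC·A·BC
    A ↦ BC
    B ↦ C
    C ↦ A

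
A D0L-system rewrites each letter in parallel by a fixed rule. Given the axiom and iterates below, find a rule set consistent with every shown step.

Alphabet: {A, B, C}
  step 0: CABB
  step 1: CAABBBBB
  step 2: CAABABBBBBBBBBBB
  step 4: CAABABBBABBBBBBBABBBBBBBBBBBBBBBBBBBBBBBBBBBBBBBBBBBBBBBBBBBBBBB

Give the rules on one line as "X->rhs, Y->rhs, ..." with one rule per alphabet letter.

A->AB, B->BB, C->CA

  step 1 ⇒ step 2: CAABBBBB ⇒ CA·AB·AB·BB·BB·BB·BB·BB
    A ↦ AB
    B ↦ BB
    C ↦ CA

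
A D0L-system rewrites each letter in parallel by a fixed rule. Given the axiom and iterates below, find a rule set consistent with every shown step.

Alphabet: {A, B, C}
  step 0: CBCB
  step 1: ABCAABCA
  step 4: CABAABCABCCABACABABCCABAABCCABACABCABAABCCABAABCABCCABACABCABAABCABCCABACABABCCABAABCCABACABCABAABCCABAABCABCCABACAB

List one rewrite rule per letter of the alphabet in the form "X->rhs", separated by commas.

  step 0 ⇒ step 1: CBCB ⇒ ABC·A·ABC·A
    B ↦ A
    C ↦ ABC
    A ↦ CAB  (constrained at step 1)

A->CAB, B->A, C->ABC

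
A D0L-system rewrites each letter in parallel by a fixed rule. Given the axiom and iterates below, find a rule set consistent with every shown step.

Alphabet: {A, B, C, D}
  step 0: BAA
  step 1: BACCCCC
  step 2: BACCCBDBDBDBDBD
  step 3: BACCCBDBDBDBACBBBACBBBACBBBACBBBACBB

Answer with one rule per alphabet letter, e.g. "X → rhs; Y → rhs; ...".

A->CC, B->BAC, C->BD, D->BB

  step 2 ⇒ step 3: BACCCBDBDBDBDBD ⇒ BAC·CC·BD·BD·BD·BAC·BB·BAC·BB·BAC·BB·BAC·BB·BAC·BB
    A ↦ CC
    B ↦ BAC
    C ↦ BD
    D ↦ BB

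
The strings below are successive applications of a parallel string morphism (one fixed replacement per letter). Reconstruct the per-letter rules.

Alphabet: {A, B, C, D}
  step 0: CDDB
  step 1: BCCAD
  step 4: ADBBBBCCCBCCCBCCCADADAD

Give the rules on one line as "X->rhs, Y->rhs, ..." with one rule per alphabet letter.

  step 0 ⇒ step 1: CDDB ⇒ B·C·C·AD
    B ↦ AD
    C ↦ B
    D ↦ C
    A ↦ BCC  (constrained at step 1)

A->BCC, B->AD, C->B, D->C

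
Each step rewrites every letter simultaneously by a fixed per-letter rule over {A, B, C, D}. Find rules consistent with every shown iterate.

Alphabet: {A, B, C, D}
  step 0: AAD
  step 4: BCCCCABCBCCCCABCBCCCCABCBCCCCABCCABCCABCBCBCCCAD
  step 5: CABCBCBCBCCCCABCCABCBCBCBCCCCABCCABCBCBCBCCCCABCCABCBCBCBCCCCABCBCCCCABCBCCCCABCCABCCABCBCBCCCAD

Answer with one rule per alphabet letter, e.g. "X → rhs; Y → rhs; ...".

A->CC, B->CA, C->BC, D->AD

  step 4 ⇒ step 5: BCCCCABCBCCCCABCBCCCCABCBCCCCABCCABCCABCBCBCCCAD ⇒ CA·BC·BC·BC·BC·CC·CA·BC·CA·BC·BC·BC·BC·CC·CA·BC·CA·BC·BC·BC·BC·CC·CA·BC·CA·BC·BC·BC·BC·CC·CA·BC·BC·CC·CA·BC·BC·CC·CA·BC·CA·BC·CA·BC·BC·BC·CC·AD
    A ↦ CC
    B ↦ CA
    C ↦ BC
    D ↦ AD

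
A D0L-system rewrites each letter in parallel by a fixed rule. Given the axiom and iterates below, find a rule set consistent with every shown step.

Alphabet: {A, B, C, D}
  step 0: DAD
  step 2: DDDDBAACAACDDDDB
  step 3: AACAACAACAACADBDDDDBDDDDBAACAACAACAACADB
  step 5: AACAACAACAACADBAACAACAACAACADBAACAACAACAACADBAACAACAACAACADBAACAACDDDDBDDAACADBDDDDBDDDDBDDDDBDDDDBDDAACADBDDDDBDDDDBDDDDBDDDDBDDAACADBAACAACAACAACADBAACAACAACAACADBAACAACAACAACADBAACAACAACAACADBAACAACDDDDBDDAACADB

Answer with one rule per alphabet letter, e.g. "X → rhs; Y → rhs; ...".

  step 2 ⇒ step 3: DDDDBAACAACDDDDB ⇒ AAC·AAC·AAC·AAC·ADB·DD·DD·B·DD·DD·B·AAC·AAC·AAC·AAC·ADB
    A ↦ DD
    B ↦ ADB
    C ↦ B
    D ↦ AAC

A->DD, B->ADB, C->B, D->AAC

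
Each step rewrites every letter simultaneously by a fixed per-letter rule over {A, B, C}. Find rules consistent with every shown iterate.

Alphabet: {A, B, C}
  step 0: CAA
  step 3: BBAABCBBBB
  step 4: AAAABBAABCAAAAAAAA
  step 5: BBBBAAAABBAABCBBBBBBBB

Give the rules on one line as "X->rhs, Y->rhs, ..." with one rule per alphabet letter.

  step 4 ⇒ step 5: AAAABBAABCAAAAAAAA ⇒ B·B·B·B·AA·AA·B·B·AA·BC·B·B·B·B·B·B·B·B
    A ↦ B
    B ↦ AA
    C ↦ BC

A->B, B->AA, C->BC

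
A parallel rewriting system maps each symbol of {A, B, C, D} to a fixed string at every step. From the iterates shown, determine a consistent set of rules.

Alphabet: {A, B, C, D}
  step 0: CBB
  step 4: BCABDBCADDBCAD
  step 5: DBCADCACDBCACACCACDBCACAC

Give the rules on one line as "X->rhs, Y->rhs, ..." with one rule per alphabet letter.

  step 4 ⇒ step 5: BCABDBCADDBCAD ⇒ D·B·CA·D·CAC·D·B·CA·CAC·CAC·D·B·CA·CAC
    A ↦ CA
    B ↦ D
    C ↦ B
    D ↦ CAC

A->CA, B->D, C->B, D->CAC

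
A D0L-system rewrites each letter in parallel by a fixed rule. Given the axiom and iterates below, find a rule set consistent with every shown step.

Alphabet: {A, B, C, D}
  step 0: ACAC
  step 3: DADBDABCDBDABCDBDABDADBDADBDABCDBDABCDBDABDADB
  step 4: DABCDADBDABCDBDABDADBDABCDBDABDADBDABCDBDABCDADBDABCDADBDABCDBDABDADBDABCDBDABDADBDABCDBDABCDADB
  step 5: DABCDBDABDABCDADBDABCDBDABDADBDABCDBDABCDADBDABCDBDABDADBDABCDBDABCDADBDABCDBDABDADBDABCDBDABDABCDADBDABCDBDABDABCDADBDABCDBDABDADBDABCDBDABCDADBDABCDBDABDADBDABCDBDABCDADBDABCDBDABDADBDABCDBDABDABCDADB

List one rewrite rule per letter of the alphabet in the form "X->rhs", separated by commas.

A->BC, B->DB, C->DAB, D->DA

  step 4 ⇒ step 5: DABCDADBDABCDBDABDADBDABCDBDABDADBDABCDBDABCDADBDABCDADBDABCDBDABDADBDABCDBDABDADBDABCDBDABCDADB ⇒ DA·BC·DB·DAB·DA·BC·DA·DB·DA·BC·DB·DAB·DA·DB·DA·BC·DB·DA·BC·DA·DB·DA·BC·DB·DAB·DA·DB·DA·BC·DB·DA·BC·DA·DB·DA·BC·DB·DAB·DA·DB·DA·BC·DB·DAB·DA·BC·DA·DB·DA·BC·DB·DAB·DA·BC·DA·DB·DA·BC·DB·DAB·DA·DB·DA·BC·DB·DA·BC·DA·DB·DA·BC·DB·DAB·DA·DB·DA·BC·DB·DA·BC·DA·DB·DA·BC·DB·DAB·DA·DB·DA·BC·DB·DAB·DA·BC·DA·DB
    A ↦ BC
    B ↦ DB
    C ↦ DAB
    D ↦ DA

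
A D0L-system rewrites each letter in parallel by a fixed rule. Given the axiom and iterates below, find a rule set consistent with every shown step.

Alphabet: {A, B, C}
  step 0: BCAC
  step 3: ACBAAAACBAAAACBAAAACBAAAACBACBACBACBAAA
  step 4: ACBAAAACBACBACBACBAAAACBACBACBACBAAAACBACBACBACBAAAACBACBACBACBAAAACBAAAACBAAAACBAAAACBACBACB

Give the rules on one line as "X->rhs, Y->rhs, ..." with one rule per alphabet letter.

A->ACB, B->AA, C->A

  step 3 ⇒ step 4: ACBAAAACBAAAACBAAAACBAAAACBACBACBACBAAA ⇒ ACB·A·AA·ACB·ACB·ACB·ACB·A·AA·ACB·ACB·ACB·ACB·A·AA·ACB·ACB·ACB·ACB·A·AA·ACB·ACB·ACB·ACB·A·AA·ACB·A·AA·ACB·A·AA·ACB·A·AA·ACB·ACB·ACB
    A ↦ ACB
    B ↦ AA
    C ↦ A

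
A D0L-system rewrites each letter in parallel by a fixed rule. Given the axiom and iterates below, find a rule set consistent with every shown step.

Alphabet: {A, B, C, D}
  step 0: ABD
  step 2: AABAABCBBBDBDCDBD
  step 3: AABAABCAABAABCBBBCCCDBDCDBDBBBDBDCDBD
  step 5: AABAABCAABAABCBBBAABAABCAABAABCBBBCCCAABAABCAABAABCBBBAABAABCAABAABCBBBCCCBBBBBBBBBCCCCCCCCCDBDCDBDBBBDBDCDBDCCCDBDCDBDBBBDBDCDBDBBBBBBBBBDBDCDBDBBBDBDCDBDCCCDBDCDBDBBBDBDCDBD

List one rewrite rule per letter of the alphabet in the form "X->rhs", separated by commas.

A->AAB, B->C, C->BBB, D->DBD

  step 2 ⇒ step 3: AABAABCBBBDBDCDBD ⇒ AAB·AAB·C·AAB·AAB·C·BBB·C·C·C·DBD·C·DBD·BBB·DBD·C·DBD
    A ↦ AAB
    B ↦ C
    C ↦ BBB
    D ↦ DBD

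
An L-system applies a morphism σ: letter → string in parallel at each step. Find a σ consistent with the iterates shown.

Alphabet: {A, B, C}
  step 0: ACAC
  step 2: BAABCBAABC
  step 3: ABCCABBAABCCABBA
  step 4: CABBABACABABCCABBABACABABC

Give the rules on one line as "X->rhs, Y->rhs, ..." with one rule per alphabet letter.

A->C, B->AB, C->BA

  step 3 ⇒ step 4: ABCCABBAABCCABBA ⇒ C·AB·BA·BA·C·AB·AB·C·C·AB·BA·BA·C·AB·AB·C
    A ↦ C
    B ↦ AB
    C ↦ BA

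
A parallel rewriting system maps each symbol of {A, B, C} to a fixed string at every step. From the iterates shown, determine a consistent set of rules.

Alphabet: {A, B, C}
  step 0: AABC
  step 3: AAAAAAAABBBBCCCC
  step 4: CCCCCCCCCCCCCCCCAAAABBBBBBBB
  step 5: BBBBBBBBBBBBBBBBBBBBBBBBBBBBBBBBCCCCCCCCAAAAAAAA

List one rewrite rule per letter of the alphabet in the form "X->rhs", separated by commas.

  step 4 ⇒ step 5: CCCCCCCCCCCCCCCCAAAABBBBBBBB ⇒ BB·BB·BB·BB·BB·BB·BB·BB·BB·BB·BB·BB·BB·BB·BB·BB·CC·CC·CC·CC·A·A·A·A·A·A·A·A
    A ↦ CC
    B ↦ A
    C ↦ BB

A->CC, B->A, C->BB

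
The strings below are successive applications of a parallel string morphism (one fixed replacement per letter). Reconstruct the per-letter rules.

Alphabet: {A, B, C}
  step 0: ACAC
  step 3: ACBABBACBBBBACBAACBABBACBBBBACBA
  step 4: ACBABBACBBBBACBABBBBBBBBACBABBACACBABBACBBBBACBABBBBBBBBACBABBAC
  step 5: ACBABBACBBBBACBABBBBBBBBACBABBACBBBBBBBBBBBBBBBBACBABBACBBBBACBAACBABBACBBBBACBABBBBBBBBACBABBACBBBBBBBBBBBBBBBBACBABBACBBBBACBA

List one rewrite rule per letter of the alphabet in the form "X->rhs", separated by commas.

A->AC, B->BB, C->BA

  step 4 ⇒ step 5: ACBABBACBBBBACBABBBBBBBBACBABBACACBABBACBBBBACBABBBBBBBBACBABBAC ⇒ AC·BA·BB·AC·BB·BB·AC·BA·BB·BB·BB·BB·AC·BA·BB·AC·BB·BB·BB·BB·BB·BB·BB·BB·AC·BA·BB·AC·BB·BB·AC·BA·AC·BA·BB·AC·BB·BB·AC·BA·BB·BB·BB·BB·AC·BA·BB·AC·BB·BB·BB·BB·BB·BB·BB·BB·AC·BA·BB·AC·BB·BB·AC·BA
    A ↦ AC
    B ↦ BB
    C ↦ BA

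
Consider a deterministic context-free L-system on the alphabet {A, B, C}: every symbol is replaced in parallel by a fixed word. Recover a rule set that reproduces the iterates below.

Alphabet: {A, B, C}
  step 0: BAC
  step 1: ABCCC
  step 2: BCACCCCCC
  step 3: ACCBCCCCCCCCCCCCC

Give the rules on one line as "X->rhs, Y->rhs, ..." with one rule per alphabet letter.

  step 2 ⇒ step 3: BCACCCCCC ⇒ A·CC·BC·CC·CC·CC·CC·CC·CC
    A ↦ BC
    B ↦ A
    C ↦ CC

A->BC, B->A, C->CC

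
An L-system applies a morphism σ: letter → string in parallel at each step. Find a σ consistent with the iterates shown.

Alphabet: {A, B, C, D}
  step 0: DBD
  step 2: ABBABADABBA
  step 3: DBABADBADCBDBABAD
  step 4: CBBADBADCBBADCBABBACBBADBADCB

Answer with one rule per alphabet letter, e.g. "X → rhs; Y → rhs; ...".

A->D, B->BA, C->AB, D->CB

  step 3 ⇒ step 4: DBABADBADCBDBABAD ⇒ CB·BA·D·BA·D·CB·BA·D·CB·AB·BA·CB·BA·D·BA·D·CB
    A ↦ D
    B ↦ BA
    C ↦ AB
    D ↦ CB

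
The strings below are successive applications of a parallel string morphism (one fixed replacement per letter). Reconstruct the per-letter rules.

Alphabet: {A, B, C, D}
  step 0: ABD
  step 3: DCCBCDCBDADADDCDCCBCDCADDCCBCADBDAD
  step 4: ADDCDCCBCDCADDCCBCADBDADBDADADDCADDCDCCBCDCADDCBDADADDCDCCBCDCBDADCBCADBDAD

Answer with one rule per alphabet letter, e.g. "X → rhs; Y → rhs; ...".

A->BD, B->CBC, C->DC, D->AD

  step 3 ⇒ step 4: DCCBCDCBDADADDCDCCBCDCADDCCBCADBDAD ⇒ AD·DC·DC·CBC·DC·AD·DC·CBC·AD·BD·AD·BD·AD·AD·DC·AD·DC·DC·CBC·DC·AD·DC·BD·AD·AD·DC·DC·CBC·DC·BD·AD·CBC·AD·BD·AD
    A ↦ BD
    B ↦ CBC
    C ↦ DC
    D ↦ AD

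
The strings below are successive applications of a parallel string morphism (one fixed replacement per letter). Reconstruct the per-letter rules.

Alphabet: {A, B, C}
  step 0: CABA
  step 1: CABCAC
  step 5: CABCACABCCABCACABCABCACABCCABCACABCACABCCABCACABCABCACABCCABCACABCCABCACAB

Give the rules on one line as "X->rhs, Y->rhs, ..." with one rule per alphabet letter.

  step 0 ⇒ step 1: CABA ⇒ CAB·C·A·C
    A ↦ C
    B ↦ A
    C ↦ CAB

A->C, B->A, C->CAB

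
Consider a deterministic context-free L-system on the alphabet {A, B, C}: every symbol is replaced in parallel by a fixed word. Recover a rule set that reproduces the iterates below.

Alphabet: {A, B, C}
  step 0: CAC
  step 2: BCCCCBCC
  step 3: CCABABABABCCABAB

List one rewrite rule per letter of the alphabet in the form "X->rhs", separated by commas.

  step 2 ⇒ step 3: BCCCCBCC ⇒ CC·AB·AB·AB·AB·CC·AB·AB
    B ↦ CC
    C ↦ AB
    A ↦ B  (constrained at step 0)

A->B, B->CC, C->AB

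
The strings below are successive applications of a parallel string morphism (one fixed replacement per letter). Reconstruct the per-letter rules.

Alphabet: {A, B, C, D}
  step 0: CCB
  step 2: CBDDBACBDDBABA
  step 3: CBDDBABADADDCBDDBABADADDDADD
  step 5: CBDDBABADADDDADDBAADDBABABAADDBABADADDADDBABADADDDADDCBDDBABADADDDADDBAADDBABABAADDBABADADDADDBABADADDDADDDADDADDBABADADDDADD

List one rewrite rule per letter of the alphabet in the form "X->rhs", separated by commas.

A->ADD, B->D, C->CBD, D->BA

  step 2 ⇒ step 3: CBDDBACBDDBABA ⇒ CBD·D·BA·BA·D·ADD·CBD·D·BA·BA·D·ADD·D·ADD
    A ↦ ADD
    B ↦ D
    C ↦ CBD
    D ↦ BA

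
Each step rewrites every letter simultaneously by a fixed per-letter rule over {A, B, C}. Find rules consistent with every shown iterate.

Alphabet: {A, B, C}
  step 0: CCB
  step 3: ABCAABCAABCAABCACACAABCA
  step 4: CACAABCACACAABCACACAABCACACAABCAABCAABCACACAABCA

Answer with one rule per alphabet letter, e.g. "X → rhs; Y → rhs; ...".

  step 3 ⇒ step 4: ABCAABCAABCAABCACACAABCA ⇒ CA·CA·AB·CA·CA·CA·AB·CA·CA·CA·AB·CA·CA·CA·AB·CA·AB·CA·AB·CA·CA·CA·AB·CA
    A ↦ CA
    B ↦ CA
    C ↦ AB

A->CA, B->CA, C->AB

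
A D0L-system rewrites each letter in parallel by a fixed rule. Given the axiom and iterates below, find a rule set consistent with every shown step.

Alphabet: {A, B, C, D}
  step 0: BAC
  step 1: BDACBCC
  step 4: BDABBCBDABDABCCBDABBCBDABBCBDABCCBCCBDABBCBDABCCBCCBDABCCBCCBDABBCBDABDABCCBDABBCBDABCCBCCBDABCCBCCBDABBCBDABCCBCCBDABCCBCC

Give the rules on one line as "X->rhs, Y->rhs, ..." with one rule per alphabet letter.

A->C, B->BDA, C->BCC, D->BB

  step 0 ⇒ step 1: BAC ⇒ BDA·C·BCC
    A ↦ C
    B ↦ BDA
    C ↦ BCC
    D ↦ BB  (constrained at step 1)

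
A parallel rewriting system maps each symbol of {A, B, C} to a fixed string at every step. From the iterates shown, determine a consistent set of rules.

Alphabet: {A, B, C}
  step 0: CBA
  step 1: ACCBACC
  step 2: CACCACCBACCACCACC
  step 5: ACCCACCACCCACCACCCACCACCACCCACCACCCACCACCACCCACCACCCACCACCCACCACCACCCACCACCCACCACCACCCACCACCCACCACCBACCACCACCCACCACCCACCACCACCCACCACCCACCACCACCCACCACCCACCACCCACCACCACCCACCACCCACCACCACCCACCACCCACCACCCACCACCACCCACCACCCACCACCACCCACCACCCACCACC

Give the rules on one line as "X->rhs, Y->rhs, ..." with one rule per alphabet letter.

  step 1 ⇒ step 2: ACCBACC ⇒ C·ACC·ACC·BAC·C·ACC·ACC
    A ↦ C
    B ↦ BAC
    C ↦ ACC

A->C, B->BAC, C->ACC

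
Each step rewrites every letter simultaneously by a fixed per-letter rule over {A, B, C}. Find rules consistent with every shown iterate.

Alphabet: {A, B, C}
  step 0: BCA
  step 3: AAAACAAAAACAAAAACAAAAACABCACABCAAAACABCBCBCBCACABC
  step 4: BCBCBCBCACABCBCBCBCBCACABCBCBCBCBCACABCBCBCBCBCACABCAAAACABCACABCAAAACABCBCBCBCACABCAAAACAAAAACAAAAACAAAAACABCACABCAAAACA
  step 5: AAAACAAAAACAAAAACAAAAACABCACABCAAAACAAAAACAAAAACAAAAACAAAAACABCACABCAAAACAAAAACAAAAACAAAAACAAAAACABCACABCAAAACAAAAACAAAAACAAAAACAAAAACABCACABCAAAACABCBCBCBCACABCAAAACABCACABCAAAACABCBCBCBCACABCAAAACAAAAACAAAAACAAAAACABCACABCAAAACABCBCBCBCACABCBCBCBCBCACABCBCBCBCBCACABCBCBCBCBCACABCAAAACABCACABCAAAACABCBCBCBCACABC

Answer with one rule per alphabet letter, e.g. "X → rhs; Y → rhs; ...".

  step 4 ⇒ step 5: BCBCBCBCACABCBCBCBCBCACABCBCBCBCBCACABCBCBCBCBCACABCAAAACABCACABCAAAACABCBCBCBCACABCAAAACAAAAACAAAAACAAAAACABCACABCAAAACA ⇒ AAA·ACA·AAA·ACA·AAA·ACA·AAA·ACA·BC·ACA·BC·AAA·ACA·AAA·ACA·AAA·ACA·AAA·ACA·AAA·ACA·BC·ACA·BC·AAA·ACA·AAA·ACA·AAA·ACA·AAA·ACA·AAA·ACA·BC·ACA·BC·AAA·ACA·AAA·ACA·AAA·ACA·AAA·ACA·AAA·ACA·BC·ACA·BC·AAA·ACA·BC·BC·BC·BC·ACA·BC·AAA·ACA·BC·ACA·BC·AAA·ACA·BC·BC·BC·BC·ACA·BC·AAA·ACA·AAA·ACA·AAA·ACA·AAA·ACA·BC·ACA·BC·AAA·ACA·BC·BC·BC·BC·ACA·BC·BC·BC·BC·BC·ACA·BC·BC·BC·BC·BC·ACA·BC·BC·BC·BC·BC·ACA·BC·AAA·ACA·BC·ACA·BC·AAA·ACA·BC·BC·BC·BC·ACA·BC
    A ↦ BC
    B ↦ AAA
    C ↦ ACA

A->BC, B->AAA, C->ACA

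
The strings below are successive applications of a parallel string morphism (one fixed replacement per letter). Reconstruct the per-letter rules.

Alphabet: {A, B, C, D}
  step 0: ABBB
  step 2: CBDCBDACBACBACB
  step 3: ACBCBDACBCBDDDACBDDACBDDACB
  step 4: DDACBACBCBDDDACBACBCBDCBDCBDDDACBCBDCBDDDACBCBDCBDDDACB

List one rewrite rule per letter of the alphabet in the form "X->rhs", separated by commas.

  step 3 ⇒ step 4: ACBCBDACBCBDDDACBDDACBDDACB ⇒ DD·A·CB·A·CB·CBD·DD·A·CB·A·CB·CBD·CBD·CBD·DD·A·CB·CBD·CBD·DD·A·CB·CBD·CBD·DD·A·CB
    A ↦ DD
    B ↦ CB
    C ↦ A
    D ↦ CBD

A->DD, B->CB, C->A, D->CBD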